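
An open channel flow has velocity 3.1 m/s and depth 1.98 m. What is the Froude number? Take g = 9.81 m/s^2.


The Froude number is defined as Fr = V / sqrt(g*y).
g*y = 9.81 * 1.98 = 19.4238.
sqrt(g*y) = sqrt(19.4238) = 4.4072.
Fr = 3.1 / 4.4072 = 0.7034.

0.7034


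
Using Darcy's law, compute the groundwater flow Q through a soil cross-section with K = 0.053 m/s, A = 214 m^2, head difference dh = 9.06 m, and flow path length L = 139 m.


Darcy's law: Q = K * A * i, where i = dh/L.
Hydraulic gradient i = 9.06 / 139 = 0.06518.
Q = 0.053 * 214 * 0.06518
  = 0.7393 m^3/s.

0.7393


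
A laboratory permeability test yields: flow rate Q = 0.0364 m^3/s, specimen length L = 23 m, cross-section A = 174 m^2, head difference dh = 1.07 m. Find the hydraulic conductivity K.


From K = Q*L / (A*dh):
Numerator: Q*L = 0.0364 * 23 = 0.8372.
Denominator: A*dh = 174 * 1.07 = 186.18.
K = 0.8372 / 186.18 = 0.004497 m/s.

0.004497


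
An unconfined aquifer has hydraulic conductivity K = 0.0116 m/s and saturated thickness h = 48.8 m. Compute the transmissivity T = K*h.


Transmissivity is defined as T = K * h.
T = 0.0116 * 48.8
  = 0.5661 m^2/s.

0.5661


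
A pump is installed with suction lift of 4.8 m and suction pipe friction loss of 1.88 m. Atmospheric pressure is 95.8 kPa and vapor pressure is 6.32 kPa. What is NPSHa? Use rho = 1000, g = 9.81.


NPSHa = p_atm/(rho*g) - z_s - hf_s - p_vap/(rho*g).
p_atm/(rho*g) = 95.8*1000 / (1000*9.81) = 9.766 m.
p_vap/(rho*g) = 6.32*1000 / (1000*9.81) = 0.644 m.
NPSHa = 9.766 - 4.8 - 1.88 - 0.644
      = 2.44 m.

2.44


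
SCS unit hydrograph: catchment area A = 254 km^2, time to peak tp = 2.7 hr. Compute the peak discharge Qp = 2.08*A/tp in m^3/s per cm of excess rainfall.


SCS formula: Qp = 2.08 * A / tp.
Qp = 2.08 * 254 / 2.7
   = 528.32 / 2.7
   = 195.67 m^3/s per cm.

195.67


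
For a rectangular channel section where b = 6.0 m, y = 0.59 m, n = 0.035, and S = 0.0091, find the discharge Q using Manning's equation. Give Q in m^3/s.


For a rectangular channel, the cross-sectional area A = b * y = 6.0 * 0.59 = 3.54 m^2.
The wetted perimeter P = b + 2y = 6.0 + 2*0.59 = 7.18 m.
Hydraulic radius R = A/P = 3.54/7.18 = 0.493 m.
Velocity V = (1/n)*R^(2/3)*S^(1/2) = (1/0.035)*0.493^(2/3)*0.0091^(1/2) = 1.701 m/s.
Discharge Q = A * V = 3.54 * 1.701 = 6.022 m^3/s.

6.022


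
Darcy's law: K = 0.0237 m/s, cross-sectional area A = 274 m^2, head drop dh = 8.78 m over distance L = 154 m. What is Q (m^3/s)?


Darcy's law: Q = K * A * i, where i = dh/L.
Hydraulic gradient i = 8.78 / 154 = 0.057013.
Q = 0.0237 * 274 * 0.057013
  = 0.3702 m^3/s.

0.3702


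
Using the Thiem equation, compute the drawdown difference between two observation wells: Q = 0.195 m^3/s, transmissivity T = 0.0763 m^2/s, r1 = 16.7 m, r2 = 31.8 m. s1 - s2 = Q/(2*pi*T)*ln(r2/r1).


Thiem equation: s1 - s2 = Q/(2*pi*T) * ln(r2/r1).
ln(r2/r1) = ln(31.8/16.7) = 0.6441.
Q/(2*pi*T) = 0.195 / (2*pi*0.0763) = 0.195 / 0.4794 = 0.4068.
s1 - s2 = 0.4068 * 0.6441 = 0.262 m.

0.262


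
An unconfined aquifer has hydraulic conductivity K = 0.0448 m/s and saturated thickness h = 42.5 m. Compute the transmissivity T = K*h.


Transmissivity is defined as T = K * h.
T = 0.0448 * 42.5
  = 1.904 m^2/s.

1.904


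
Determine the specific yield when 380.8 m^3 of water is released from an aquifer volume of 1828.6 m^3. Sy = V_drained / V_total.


Specific yield Sy = Volume drained / Total volume.
Sy = 380.8 / 1828.6
   = 0.2082.

0.2082


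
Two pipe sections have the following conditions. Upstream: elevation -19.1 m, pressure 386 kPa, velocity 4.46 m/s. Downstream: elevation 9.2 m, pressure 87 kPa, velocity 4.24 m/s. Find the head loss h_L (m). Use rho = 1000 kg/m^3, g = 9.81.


Total head at each section: H = z + p/(rho*g) + V^2/(2g).
H1 = -19.1 + 386*1000/(1000*9.81) + 4.46^2/(2*9.81)
   = -19.1 + 39.348 + 1.0138
   = 21.261 m.
H2 = 9.2 + 87*1000/(1000*9.81) + 4.24^2/(2*9.81)
   = 9.2 + 8.869 + 0.9163
   = 18.985 m.
h_L = H1 - H2 = 21.261 - 18.985 = 2.277 m.

2.277


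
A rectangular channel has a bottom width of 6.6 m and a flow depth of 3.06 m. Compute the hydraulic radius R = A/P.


For a rectangular section:
Flow area A = b * y = 6.6 * 3.06 = 20.2 m^2.
Wetted perimeter P = b + 2y = 6.6 + 2*3.06 = 12.72 m.
Hydraulic radius R = A/P = 20.2 / 12.72 = 1.5877 m.

1.5877


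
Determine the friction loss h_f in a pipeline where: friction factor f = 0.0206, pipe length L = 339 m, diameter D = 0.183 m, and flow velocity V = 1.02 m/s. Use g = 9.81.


Darcy-Weisbach equation: h_f = f * (L/D) * V^2/(2g).
f * L/D = 0.0206 * 339/0.183 = 38.1607.
V^2/(2g) = 1.02^2 / (2*9.81) = 1.0404 / 19.62 = 0.053 m.
h_f = 38.1607 * 0.053 = 2.024 m.

2.024


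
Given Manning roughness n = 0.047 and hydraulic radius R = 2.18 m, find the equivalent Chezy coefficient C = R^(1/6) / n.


The Chezy coefficient relates to Manning's n through C = R^(1/6) / n.
R^(1/6) = 2.18^(1/6) = 1.1387.
C = 1.1387 / 0.047 = 24.23 m^(1/2)/s.

24.23


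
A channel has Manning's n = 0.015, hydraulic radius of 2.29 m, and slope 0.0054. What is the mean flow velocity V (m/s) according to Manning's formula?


Manning's equation gives V = (1/n) * R^(2/3) * S^(1/2).
First, compute R^(2/3) = 2.29^(2/3) = 1.7374.
Next, S^(1/2) = 0.0054^(1/2) = 0.073485.
Then 1/n = 1/0.015 = 66.67.
V = 66.67 * 1.7374 * 0.073485 = 8.5113 m/s.

8.5113


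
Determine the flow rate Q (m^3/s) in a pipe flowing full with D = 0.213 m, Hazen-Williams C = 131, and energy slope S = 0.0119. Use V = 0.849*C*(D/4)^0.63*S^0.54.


For a full circular pipe, R = D/4 = 0.213/4 = 0.0532 m.
V = 0.849 * 131 * 0.0532^0.63 * 0.0119^0.54
  = 0.849 * 131 * 0.157609 * 0.091368
  = 1.6016 m/s.
Pipe area A = pi*D^2/4 = pi*0.213^2/4 = 0.0356 m^2.
Q = A * V = 0.0356 * 1.6016 = 0.0571 m^3/s.

0.0571


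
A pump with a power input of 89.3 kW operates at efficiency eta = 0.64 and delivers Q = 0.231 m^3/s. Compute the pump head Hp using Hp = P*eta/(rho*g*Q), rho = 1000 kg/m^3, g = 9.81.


Pump head formula: Hp = P * eta / (rho * g * Q).
Numerator: P * eta = 89.3 * 1000 * 0.64 = 57152.0 W.
Denominator: rho * g * Q = 1000 * 9.81 * 0.231 = 2266.11.
Hp = 57152.0 / 2266.11 = 25.22 m.

25.22


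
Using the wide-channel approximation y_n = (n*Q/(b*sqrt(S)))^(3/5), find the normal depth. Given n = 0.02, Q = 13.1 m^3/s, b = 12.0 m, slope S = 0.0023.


We use the wide-channel approximation y_n = (n*Q/(b*sqrt(S)))^(3/5).
sqrt(S) = sqrt(0.0023) = 0.047958.
Numerator: n*Q = 0.02 * 13.1 = 0.262.
Denominator: b*sqrt(S) = 12.0 * 0.047958 = 0.575496.
arg = 0.4553.
y_n = 0.4553^(3/5) = 0.6237 m.

0.6237


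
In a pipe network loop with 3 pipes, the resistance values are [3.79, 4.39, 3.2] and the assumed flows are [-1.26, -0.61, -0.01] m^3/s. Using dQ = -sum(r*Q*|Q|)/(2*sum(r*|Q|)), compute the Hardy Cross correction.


Numerator terms (r*Q*|Q|): 3.79*-1.26*|-1.26| = -6.017; 4.39*-0.61*|-0.61| = -1.6335; 3.2*-0.01*|-0.01| = -0.0003.
Sum of numerator = -7.6508.
Denominator terms (r*|Q|): 3.79*|-1.26| = 4.7754; 4.39*|-0.61| = 2.6779; 3.2*|-0.01| = 0.032.
2 * sum of denominator = 2 * 7.4853 = 14.9706.
dQ = --7.6508 / 14.9706 = 0.5111 m^3/s.

0.5111


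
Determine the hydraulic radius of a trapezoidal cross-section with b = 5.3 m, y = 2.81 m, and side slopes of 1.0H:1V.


For a trapezoidal section with side slope z:
A = (b + z*y)*y = (5.3 + 1.0*2.81)*2.81 = 22.789 m^2.
P = b + 2*y*sqrt(1 + z^2) = 5.3 + 2*2.81*sqrt(1 + 1.0^2) = 13.248 m.
R = A/P = 22.789 / 13.248 = 1.7202 m.

1.7202


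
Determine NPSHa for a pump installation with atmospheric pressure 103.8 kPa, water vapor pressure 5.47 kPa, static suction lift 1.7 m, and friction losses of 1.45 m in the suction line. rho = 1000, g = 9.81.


NPSHa = p_atm/(rho*g) - z_s - hf_s - p_vap/(rho*g).
p_atm/(rho*g) = 103.8*1000 / (1000*9.81) = 10.581 m.
p_vap/(rho*g) = 5.47*1000 / (1000*9.81) = 0.558 m.
NPSHa = 10.581 - 1.7 - 1.45 - 0.558
      = 6.87 m.

6.87


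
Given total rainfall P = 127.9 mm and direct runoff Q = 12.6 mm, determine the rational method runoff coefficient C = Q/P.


The runoff coefficient C = runoff depth / rainfall depth.
C = 12.6 / 127.9
  = 0.0985.

0.0985


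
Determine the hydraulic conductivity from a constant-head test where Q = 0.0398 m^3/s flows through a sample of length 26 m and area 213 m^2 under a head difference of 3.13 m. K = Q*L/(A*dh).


From K = Q*L / (A*dh):
Numerator: Q*L = 0.0398 * 26 = 1.0348.
Denominator: A*dh = 213 * 3.13 = 666.69.
K = 1.0348 / 666.69 = 0.001552 m/s.

0.001552


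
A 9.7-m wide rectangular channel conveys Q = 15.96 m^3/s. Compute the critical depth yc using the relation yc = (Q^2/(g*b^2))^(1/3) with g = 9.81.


Using yc = (Q^2 / (g * b^2))^(1/3):
Q^2 = 15.96^2 = 254.72.
g * b^2 = 9.81 * 9.7^2 = 9.81 * 94.09 = 923.02.
Q^2 / (g*b^2) = 254.72 / 923.02 = 0.276.
yc = 0.276^(1/3) = 0.6511 m.

0.6511


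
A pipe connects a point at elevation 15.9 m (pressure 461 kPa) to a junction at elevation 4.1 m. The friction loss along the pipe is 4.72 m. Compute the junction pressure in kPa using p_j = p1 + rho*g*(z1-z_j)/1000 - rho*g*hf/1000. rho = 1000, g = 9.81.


Junction pressure: p_j = p1 + rho*g*(z1 - z_j)/1000 - rho*g*hf/1000.
Elevation term = 1000*9.81*(15.9 - 4.1)/1000 = 115.758 kPa.
Friction term = 1000*9.81*4.72/1000 = 46.303 kPa.
p_j = 461 + 115.758 - 46.303 = 530.45 kPa.

530.45


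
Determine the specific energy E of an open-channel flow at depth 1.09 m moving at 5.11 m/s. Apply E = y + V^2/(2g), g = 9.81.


Specific energy E = y + V^2/(2g).
Velocity head = V^2/(2g) = 5.11^2 / (2*9.81) = 26.1121 / 19.62 = 1.3309 m.
E = 1.09 + 1.3309 = 2.4209 m.

2.4209


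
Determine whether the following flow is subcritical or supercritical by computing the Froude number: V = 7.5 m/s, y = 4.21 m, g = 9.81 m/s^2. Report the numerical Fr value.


The Froude number is defined as Fr = V / sqrt(g*y).
g*y = 9.81 * 4.21 = 41.3001.
sqrt(g*y) = sqrt(41.3001) = 6.4265.
Fr = 7.5 / 6.4265 = 1.167.
Since Fr > 1, the flow is supercritical.

1.167


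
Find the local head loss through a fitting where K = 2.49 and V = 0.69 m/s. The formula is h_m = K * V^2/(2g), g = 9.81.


Minor loss formula: h_m = K * V^2/(2g).
V^2 = 0.69^2 = 0.4761.
V^2/(2g) = 0.4761 / 19.62 = 0.0243 m.
h_m = 2.49 * 0.0243 = 0.0604 m.

0.0604


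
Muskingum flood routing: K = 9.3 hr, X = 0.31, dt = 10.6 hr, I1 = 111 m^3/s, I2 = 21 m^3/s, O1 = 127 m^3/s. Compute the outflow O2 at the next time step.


Muskingum coefficients:
denom = 2*K*(1-X) + dt = 2*9.3*(1-0.31) + 10.6 = 23.434.
C0 = (dt - 2*K*X)/denom = (10.6 - 2*9.3*0.31)/23.434 = 0.2063.
C1 = (dt + 2*K*X)/denom = (10.6 + 2*9.3*0.31)/23.434 = 0.6984.
C2 = (2*K*(1-X) - dt)/denom = 0.0953.
O2 = C0*I2 + C1*I1 + C2*O1
   = 0.2063*21 + 0.6984*111 + 0.0953*127
   = 93.96 m^3/s.

93.96


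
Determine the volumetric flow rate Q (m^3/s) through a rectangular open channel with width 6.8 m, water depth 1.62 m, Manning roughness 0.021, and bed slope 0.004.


For a rectangular channel, the cross-sectional area A = b * y = 6.8 * 1.62 = 11.02 m^2.
The wetted perimeter P = b + 2y = 6.8 + 2*1.62 = 10.04 m.
Hydraulic radius R = A/P = 11.02/10.04 = 1.0972 m.
Velocity V = (1/n)*R^(2/3)*S^(1/2) = (1/0.021)*1.0972^(2/3)*0.004^(1/2) = 3.2038 m/s.
Discharge Q = A * V = 11.02 * 3.2038 = 35.294 m^3/s.

35.294


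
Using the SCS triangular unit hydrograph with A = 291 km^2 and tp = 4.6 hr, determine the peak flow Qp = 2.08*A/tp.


SCS formula: Qp = 2.08 * A / tp.
Qp = 2.08 * 291 / 4.6
   = 605.28 / 4.6
   = 131.58 m^3/s per cm.

131.58


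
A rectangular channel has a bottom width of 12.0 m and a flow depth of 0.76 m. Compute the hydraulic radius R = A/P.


For a rectangular section:
Flow area A = b * y = 12.0 * 0.76 = 9.12 m^2.
Wetted perimeter P = b + 2y = 12.0 + 2*0.76 = 13.52 m.
Hydraulic radius R = A/P = 9.12 / 13.52 = 0.6746 m.

0.6746


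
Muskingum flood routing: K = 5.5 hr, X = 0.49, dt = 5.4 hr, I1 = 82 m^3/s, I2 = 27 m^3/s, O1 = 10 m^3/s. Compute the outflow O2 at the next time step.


Muskingum coefficients:
denom = 2*K*(1-X) + dt = 2*5.5*(1-0.49) + 5.4 = 11.01.
C0 = (dt - 2*K*X)/denom = (5.4 - 2*5.5*0.49)/11.01 = 0.0009.
C1 = (dt + 2*K*X)/denom = (5.4 + 2*5.5*0.49)/11.01 = 0.98.
C2 = (2*K*(1-X) - dt)/denom = 0.0191.
O2 = C0*I2 + C1*I1 + C2*O1
   = 0.0009*27 + 0.98*82 + 0.0191*10
   = 80.58 m^3/s.

80.58


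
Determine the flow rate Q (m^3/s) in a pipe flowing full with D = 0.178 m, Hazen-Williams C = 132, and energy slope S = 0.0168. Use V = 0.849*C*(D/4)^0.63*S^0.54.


For a full circular pipe, R = D/4 = 0.178/4 = 0.0445 m.
V = 0.849 * 132 * 0.0445^0.63 * 0.0168^0.54
  = 0.849 * 132 * 0.140756 * 0.11007
  = 1.7363 m/s.
Pipe area A = pi*D^2/4 = pi*0.178^2/4 = 0.0249 m^2.
Q = A * V = 0.0249 * 1.7363 = 0.0432 m^3/s.

0.0432


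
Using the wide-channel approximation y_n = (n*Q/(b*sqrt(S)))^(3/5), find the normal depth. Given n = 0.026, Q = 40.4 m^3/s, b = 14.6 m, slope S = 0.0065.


We use the wide-channel approximation y_n = (n*Q/(b*sqrt(S)))^(3/5).
sqrt(S) = sqrt(0.0065) = 0.080623.
Numerator: n*Q = 0.026 * 40.4 = 1.0504.
Denominator: b*sqrt(S) = 14.6 * 0.080623 = 1.177096.
arg = 0.8924.
y_n = 0.8924^(3/5) = 0.934 m.

0.934


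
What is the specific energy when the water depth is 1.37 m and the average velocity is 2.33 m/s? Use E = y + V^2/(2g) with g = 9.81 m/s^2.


Specific energy E = y + V^2/(2g).
Velocity head = V^2/(2g) = 2.33^2 / (2*9.81) = 5.4289 / 19.62 = 0.2767 m.
E = 1.37 + 0.2767 = 1.6467 m.

1.6467


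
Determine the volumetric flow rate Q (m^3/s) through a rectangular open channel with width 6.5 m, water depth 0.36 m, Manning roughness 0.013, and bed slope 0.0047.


For a rectangular channel, the cross-sectional area A = b * y = 6.5 * 0.36 = 2.34 m^2.
The wetted perimeter P = b + 2y = 6.5 + 2*0.36 = 7.22 m.
Hydraulic radius R = A/P = 2.34/7.22 = 0.3241 m.
Velocity V = (1/n)*R^(2/3)*S^(1/2) = (1/0.013)*0.3241^(2/3)*0.0047^(1/2) = 2.4882 m/s.
Discharge Q = A * V = 2.34 * 2.4882 = 5.822 m^3/s.

5.822


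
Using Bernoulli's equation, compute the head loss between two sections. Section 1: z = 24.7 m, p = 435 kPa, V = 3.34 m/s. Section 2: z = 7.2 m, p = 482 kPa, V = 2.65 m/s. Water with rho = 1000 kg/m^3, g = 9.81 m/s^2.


Total head at each section: H = z + p/(rho*g) + V^2/(2g).
H1 = 24.7 + 435*1000/(1000*9.81) + 3.34^2/(2*9.81)
   = 24.7 + 44.343 + 0.5686
   = 69.611 m.
H2 = 7.2 + 482*1000/(1000*9.81) + 2.65^2/(2*9.81)
   = 7.2 + 49.134 + 0.3579
   = 56.691 m.
h_L = H1 - H2 = 69.611 - 56.691 = 12.92 m.

12.92


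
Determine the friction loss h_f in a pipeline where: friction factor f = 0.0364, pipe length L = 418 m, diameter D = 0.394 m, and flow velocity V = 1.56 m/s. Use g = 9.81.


Darcy-Weisbach equation: h_f = f * (L/D) * V^2/(2g).
f * L/D = 0.0364 * 418/0.394 = 38.6173.
V^2/(2g) = 1.56^2 / (2*9.81) = 2.4336 / 19.62 = 0.124 m.
h_f = 38.6173 * 0.124 = 4.79 m.

4.79


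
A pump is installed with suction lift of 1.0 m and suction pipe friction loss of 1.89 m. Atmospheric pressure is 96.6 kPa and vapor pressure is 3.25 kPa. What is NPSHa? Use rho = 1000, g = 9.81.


NPSHa = p_atm/(rho*g) - z_s - hf_s - p_vap/(rho*g).
p_atm/(rho*g) = 96.6*1000 / (1000*9.81) = 9.847 m.
p_vap/(rho*g) = 3.25*1000 / (1000*9.81) = 0.331 m.
NPSHa = 9.847 - 1.0 - 1.89 - 0.331
      = 6.63 m.

6.63


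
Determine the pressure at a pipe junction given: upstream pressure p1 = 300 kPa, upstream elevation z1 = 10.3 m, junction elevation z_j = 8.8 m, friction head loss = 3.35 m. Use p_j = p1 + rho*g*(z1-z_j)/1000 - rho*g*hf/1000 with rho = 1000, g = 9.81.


Junction pressure: p_j = p1 + rho*g*(z1 - z_j)/1000 - rho*g*hf/1000.
Elevation term = 1000*9.81*(10.3 - 8.8)/1000 = 14.715 kPa.
Friction term = 1000*9.81*3.35/1000 = 32.864 kPa.
p_j = 300 + 14.715 - 32.864 = 281.85 kPa.

281.85


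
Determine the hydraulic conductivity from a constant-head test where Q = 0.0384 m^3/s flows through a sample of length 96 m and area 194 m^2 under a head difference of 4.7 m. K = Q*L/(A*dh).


From K = Q*L / (A*dh):
Numerator: Q*L = 0.0384 * 96 = 3.6864.
Denominator: A*dh = 194 * 4.7 = 911.8.
K = 3.6864 / 911.8 = 0.004043 m/s.

0.004043


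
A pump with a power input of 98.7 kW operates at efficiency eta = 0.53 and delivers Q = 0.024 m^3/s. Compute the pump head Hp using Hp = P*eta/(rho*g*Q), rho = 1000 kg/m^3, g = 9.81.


Pump head formula: Hp = P * eta / (rho * g * Q).
Numerator: P * eta = 98.7 * 1000 * 0.53 = 52311.0 W.
Denominator: rho * g * Q = 1000 * 9.81 * 0.024 = 235.44.
Hp = 52311.0 / 235.44 = 222.18 m.

222.18


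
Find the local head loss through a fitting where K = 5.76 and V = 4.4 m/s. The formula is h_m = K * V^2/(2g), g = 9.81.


Minor loss formula: h_m = K * V^2/(2g).
V^2 = 4.4^2 = 19.36.
V^2/(2g) = 19.36 / 19.62 = 0.9867 m.
h_m = 5.76 * 0.9867 = 5.6837 m.

5.6837


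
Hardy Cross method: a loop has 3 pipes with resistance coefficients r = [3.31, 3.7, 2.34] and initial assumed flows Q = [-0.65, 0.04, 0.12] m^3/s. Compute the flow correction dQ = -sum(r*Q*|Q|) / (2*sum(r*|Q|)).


Numerator terms (r*Q*|Q|): 3.31*-0.65*|-0.65| = -1.3985; 3.7*0.04*|0.04| = 0.0059; 2.34*0.12*|0.12| = 0.0337.
Sum of numerator = -1.3589.
Denominator terms (r*|Q|): 3.31*|-0.65| = 2.1515; 3.7*|0.04| = 0.148; 2.34*|0.12| = 0.2808.
2 * sum of denominator = 2 * 2.5803 = 5.1606.
dQ = --1.3589 / 5.1606 = 0.2633 m^3/s.

0.2633


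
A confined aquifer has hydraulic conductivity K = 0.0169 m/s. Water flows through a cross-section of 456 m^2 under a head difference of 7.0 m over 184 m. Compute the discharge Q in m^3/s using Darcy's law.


Darcy's law: Q = K * A * i, where i = dh/L.
Hydraulic gradient i = 7.0 / 184 = 0.038043.
Q = 0.0169 * 456 * 0.038043
  = 0.2932 m^3/s.

0.2932


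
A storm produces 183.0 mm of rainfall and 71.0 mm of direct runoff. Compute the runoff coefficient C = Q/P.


The runoff coefficient C = runoff depth / rainfall depth.
C = 71.0 / 183.0
  = 0.388.

0.388


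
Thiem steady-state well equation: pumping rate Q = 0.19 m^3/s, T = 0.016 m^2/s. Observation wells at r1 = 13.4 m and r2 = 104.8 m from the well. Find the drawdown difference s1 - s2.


Thiem equation: s1 - s2 = Q/(2*pi*T) * ln(r2/r1).
ln(r2/r1) = ln(104.8/13.4) = 2.0568.
Q/(2*pi*T) = 0.19 / (2*pi*0.016) = 0.19 / 0.1005 = 1.89.
s1 - s2 = 1.89 * 2.0568 = 3.8873 m.

3.8873


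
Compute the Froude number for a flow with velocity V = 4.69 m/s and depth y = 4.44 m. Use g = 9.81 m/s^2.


The Froude number is defined as Fr = V / sqrt(g*y).
g*y = 9.81 * 4.44 = 43.5564.
sqrt(g*y) = sqrt(43.5564) = 6.5997.
Fr = 4.69 / 6.5997 = 0.7106.

0.7106


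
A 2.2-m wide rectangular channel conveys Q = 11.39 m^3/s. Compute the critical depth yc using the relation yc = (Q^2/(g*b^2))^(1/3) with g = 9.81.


Using yc = (Q^2 / (g * b^2))^(1/3):
Q^2 = 11.39^2 = 129.73.
g * b^2 = 9.81 * 2.2^2 = 9.81 * 4.84 = 47.48.
Q^2 / (g*b^2) = 129.73 / 47.48 = 2.7323.
yc = 2.7323^(1/3) = 1.398 m.

1.398


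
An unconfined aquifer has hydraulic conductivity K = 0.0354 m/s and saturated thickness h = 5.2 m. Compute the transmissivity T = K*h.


Transmissivity is defined as T = K * h.
T = 0.0354 * 5.2
  = 0.1841 m^2/s.

0.1841


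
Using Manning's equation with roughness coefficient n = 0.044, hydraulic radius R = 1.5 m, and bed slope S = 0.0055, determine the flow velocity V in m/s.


Manning's equation gives V = (1/n) * R^(2/3) * S^(1/2).
First, compute R^(2/3) = 1.5^(2/3) = 1.3104.
Next, S^(1/2) = 0.0055^(1/2) = 0.074162.
Then 1/n = 1/0.044 = 22.73.
V = 22.73 * 1.3104 * 0.074162 = 2.2086 m/s.

2.2086


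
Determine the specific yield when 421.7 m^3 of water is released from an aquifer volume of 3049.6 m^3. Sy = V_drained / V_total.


Specific yield Sy = Volume drained / Total volume.
Sy = 421.7 / 3049.6
   = 0.1383.

0.1383


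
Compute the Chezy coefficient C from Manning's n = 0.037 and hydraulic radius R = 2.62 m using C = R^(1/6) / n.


The Chezy coefficient relates to Manning's n through C = R^(1/6) / n.
R^(1/6) = 2.62^(1/6) = 1.174132.
C = 1.174132 / 0.037 = 31.73 m^(1/2)/s.

31.73


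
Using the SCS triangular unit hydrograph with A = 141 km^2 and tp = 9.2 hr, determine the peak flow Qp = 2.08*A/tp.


SCS formula: Qp = 2.08 * A / tp.
Qp = 2.08 * 141 / 9.2
   = 293.28 / 9.2
   = 31.88 m^3/s per cm.

31.88


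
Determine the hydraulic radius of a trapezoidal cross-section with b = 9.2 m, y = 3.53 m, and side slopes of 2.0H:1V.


For a trapezoidal section with side slope z:
A = (b + z*y)*y = (9.2 + 2.0*3.53)*3.53 = 57.398 m^2.
P = b + 2*y*sqrt(1 + z^2) = 9.2 + 2*3.53*sqrt(1 + 2.0^2) = 24.987 m.
R = A/P = 57.398 / 24.987 = 2.2971 m.

2.2971


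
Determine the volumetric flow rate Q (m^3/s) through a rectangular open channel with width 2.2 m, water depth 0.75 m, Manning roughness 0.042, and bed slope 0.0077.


For a rectangular channel, the cross-sectional area A = b * y = 2.2 * 0.75 = 1.65 m^2.
The wetted perimeter P = b + 2y = 2.2 + 2*0.75 = 3.7 m.
Hydraulic radius R = A/P = 1.65/3.7 = 0.4459 m.
Velocity V = (1/n)*R^(2/3)*S^(1/2) = (1/0.042)*0.4459^(2/3)*0.0077^(1/2) = 1.2195 m/s.
Discharge Q = A * V = 1.65 * 1.2195 = 2.012 m^3/s.

2.012


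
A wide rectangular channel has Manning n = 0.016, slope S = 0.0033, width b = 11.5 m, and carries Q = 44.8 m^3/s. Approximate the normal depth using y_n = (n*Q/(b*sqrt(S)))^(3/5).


We use the wide-channel approximation y_n = (n*Q/(b*sqrt(S)))^(3/5).
sqrt(S) = sqrt(0.0033) = 0.057446.
Numerator: n*Q = 0.016 * 44.8 = 0.7168.
Denominator: b*sqrt(S) = 11.5 * 0.057446 = 0.660629.
arg = 1.085.
y_n = 1.085^(3/5) = 1.0502 m.

1.0502


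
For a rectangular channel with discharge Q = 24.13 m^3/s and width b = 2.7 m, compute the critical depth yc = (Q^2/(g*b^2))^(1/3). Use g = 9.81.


Using yc = (Q^2 / (g * b^2))^(1/3):
Q^2 = 24.13^2 = 582.26.
g * b^2 = 9.81 * 2.7^2 = 9.81 * 7.29 = 71.51.
Q^2 / (g*b^2) = 582.26 / 71.51 = 8.1424.
yc = 8.1424^(1/3) = 2.0117 m.

2.0117


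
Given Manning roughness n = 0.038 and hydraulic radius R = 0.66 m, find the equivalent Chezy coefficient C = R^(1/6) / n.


The Chezy coefficient relates to Manning's n through C = R^(1/6) / n.
R^(1/6) = 0.66^(1/6) = 0.933091.
C = 0.933091 / 0.038 = 24.56 m^(1/2)/s.

24.56


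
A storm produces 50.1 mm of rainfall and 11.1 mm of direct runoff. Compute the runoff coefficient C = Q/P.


The runoff coefficient C = runoff depth / rainfall depth.
C = 11.1 / 50.1
  = 0.2216.

0.2216


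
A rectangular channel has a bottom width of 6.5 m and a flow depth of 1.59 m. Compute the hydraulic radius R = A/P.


For a rectangular section:
Flow area A = b * y = 6.5 * 1.59 = 10.34 m^2.
Wetted perimeter P = b + 2y = 6.5 + 2*1.59 = 9.68 m.
Hydraulic radius R = A/P = 10.34 / 9.68 = 1.0677 m.

1.0677


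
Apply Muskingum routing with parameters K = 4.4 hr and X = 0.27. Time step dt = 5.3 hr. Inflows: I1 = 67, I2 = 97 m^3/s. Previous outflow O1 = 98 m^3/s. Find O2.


Muskingum coefficients:
denom = 2*K*(1-X) + dt = 2*4.4*(1-0.27) + 5.3 = 11.724.
C0 = (dt - 2*K*X)/denom = (5.3 - 2*4.4*0.27)/11.724 = 0.2494.
C1 = (dt + 2*K*X)/denom = (5.3 + 2*4.4*0.27)/11.724 = 0.6547.
C2 = (2*K*(1-X) - dt)/denom = 0.0959.
O2 = C0*I2 + C1*I1 + C2*O1
   = 0.2494*97 + 0.6547*67 + 0.0959*98
   = 77.45 m^3/s.

77.45


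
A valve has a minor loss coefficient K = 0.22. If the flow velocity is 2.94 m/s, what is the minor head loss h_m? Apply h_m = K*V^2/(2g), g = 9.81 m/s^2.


Minor loss formula: h_m = K * V^2/(2g).
V^2 = 2.94^2 = 8.6436.
V^2/(2g) = 8.6436 / 19.62 = 0.4406 m.
h_m = 0.22 * 0.4406 = 0.0969 m.

0.0969


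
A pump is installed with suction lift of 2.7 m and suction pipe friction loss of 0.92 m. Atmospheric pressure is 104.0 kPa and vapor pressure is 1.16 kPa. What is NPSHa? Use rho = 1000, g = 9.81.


NPSHa = p_atm/(rho*g) - z_s - hf_s - p_vap/(rho*g).
p_atm/(rho*g) = 104.0*1000 / (1000*9.81) = 10.601 m.
p_vap/(rho*g) = 1.16*1000 / (1000*9.81) = 0.118 m.
NPSHa = 10.601 - 2.7 - 0.92 - 0.118
      = 6.86 m.

6.86


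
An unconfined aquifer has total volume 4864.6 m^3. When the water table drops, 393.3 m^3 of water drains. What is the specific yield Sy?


Specific yield Sy = Volume drained / Total volume.
Sy = 393.3 / 4864.6
   = 0.0808.

0.0808


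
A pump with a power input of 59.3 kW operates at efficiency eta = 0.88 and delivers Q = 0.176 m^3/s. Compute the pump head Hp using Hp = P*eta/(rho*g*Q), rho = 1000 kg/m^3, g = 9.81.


Pump head formula: Hp = P * eta / (rho * g * Q).
Numerator: P * eta = 59.3 * 1000 * 0.88 = 52184.0 W.
Denominator: rho * g * Q = 1000 * 9.81 * 0.176 = 1726.56.
Hp = 52184.0 / 1726.56 = 30.22 m.

30.22


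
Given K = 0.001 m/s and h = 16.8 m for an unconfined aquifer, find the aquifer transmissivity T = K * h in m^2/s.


Transmissivity is defined as T = K * h.
T = 0.001 * 16.8
  = 0.0168 m^2/s.

0.0168


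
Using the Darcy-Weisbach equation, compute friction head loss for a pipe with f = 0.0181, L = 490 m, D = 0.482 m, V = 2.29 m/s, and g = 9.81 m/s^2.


Darcy-Weisbach equation: h_f = f * (L/D) * V^2/(2g).
f * L/D = 0.0181 * 490/0.482 = 18.4004.
V^2/(2g) = 2.29^2 / (2*9.81) = 5.2441 / 19.62 = 0.2673 m.
h_f = 18.4004 * 0.2673 = 4.918 m.

4.918


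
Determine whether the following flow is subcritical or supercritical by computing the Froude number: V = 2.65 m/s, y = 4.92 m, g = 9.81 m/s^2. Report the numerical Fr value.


The Froude number is defined as Fr = V / sqrt(g*y).
g*y = 9.81 * 4.92 = 48.2652.
sqrt(g*y) = sqrt(48.2652) = 6.9473.
Fr = 2.65 / 6.9473 = 0.3814.
Since Fr < 1, the flow is subcritical.

0.3814


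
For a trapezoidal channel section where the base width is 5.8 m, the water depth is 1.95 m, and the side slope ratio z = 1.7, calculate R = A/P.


For a trapezoidal section with side slope z:
A = (b + z*y)*y = (5.8 + 1.7*1.95)*1.95 = 17.774 m^2.
P = b + 2*y*sqrt(1 + z^2) = 5.8 + 2*1.95*sqrt(1 + 1.7^2) = 13.492 m.
R = A/P = 17.774 / 13.492 = 1.3174 m.

1.3174


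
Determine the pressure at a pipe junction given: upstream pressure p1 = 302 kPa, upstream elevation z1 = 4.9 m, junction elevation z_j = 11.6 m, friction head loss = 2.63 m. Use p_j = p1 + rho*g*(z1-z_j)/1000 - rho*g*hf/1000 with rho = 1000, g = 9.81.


Junction pressure: p_j = p1 + rho*g*(z1 - z_j)/1000 - rho*g*hf/1000.
Elevation term = 1000*9.81*(4.9 - 11.6)/1000 = -65.727 kPa.
Friction term = 1000*9.81*2.63/1000 = 25.8 kPa.
p_j = 302 + -65.727 - 25.8 = 210.47 kPa.

210.47


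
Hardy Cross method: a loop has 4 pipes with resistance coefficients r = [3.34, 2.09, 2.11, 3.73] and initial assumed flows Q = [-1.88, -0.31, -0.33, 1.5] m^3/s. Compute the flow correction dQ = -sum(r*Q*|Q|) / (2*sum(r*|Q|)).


Numerator terms (r*Q*|Q|): 3.34*-1.88*|-1.88| = -11.8049; 2.09*-0.31*|-0.31| = -0.2008; 2.11*-0.33*|-0.33| = -0.2298; 3.73*1.5*|1.5| = 8.3925.
Sum of numerator = -3.843.
Denominator terms (r*|Q|): 3.34*|-1.88| = 6.2792; 2.09*|-0.31| = 0.6479; 2.11*|-0.33| = 0.6963; 3.73*|1.5| = 5.595.
2 * sum of denominator = 2 * 13.2184 = 26.4368.
dQ = --3.843 / 26.4368 = 0.1454 m^3/s.

0.1454


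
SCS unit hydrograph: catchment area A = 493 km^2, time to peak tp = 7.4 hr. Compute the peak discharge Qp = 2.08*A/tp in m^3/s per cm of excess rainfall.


SCS formula: Qp = 2.08 * A / tp.
Qp = 2.08 * 493 / 7.4
   = 1025.44 / 7.4
   = 138.57 m^3/s per cm.

138.57


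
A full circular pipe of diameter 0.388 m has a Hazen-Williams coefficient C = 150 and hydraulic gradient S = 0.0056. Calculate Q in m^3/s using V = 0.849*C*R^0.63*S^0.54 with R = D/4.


For a full circular pipe, R = D/4 = 0.388/4 = 0.097 m.
V = 0.849 * 150 * 0.097^0.63 * 0.0056^0.54
  = 0.849 * 150 * 0.229967 * 0.060817
  = 1.7811 m/s.
Pipe area A = pi*D^2/4 = pi*0.388^2/4 = 0.1182 m^2.
Q = A * V = 0.1182 * 1.7811 = 0.2106 m^3/s.

0.2106


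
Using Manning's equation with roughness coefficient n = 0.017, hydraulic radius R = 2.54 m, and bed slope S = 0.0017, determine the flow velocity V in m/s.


Manning's equation gives V = (1/n) * R^(2/3) * S^(1/2).
First, compute R^(2/3) = 2.54^(2/3) = 1.8616.
Next, S^(1/2) = 0.0017^(1/2) = 0.041231.
Then 1/n = 1/0.017 = 58.82.
V = 58.82 * 1.8616 * 0.041231 = 4.5151 m/s.

4.5151


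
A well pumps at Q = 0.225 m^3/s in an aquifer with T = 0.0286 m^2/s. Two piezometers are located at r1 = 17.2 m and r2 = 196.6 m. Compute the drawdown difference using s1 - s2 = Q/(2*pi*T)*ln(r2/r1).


Thiem equation: s1 - s2 = Q/(2*pi*T) * ln(r2/r1).
ln(r2/r1) = ln(196.6/17.2) = 2.4363.
Q/(2*pi*T) = 0.225 / (2*pi*0.0286) = 0.225 / 0.1797 = 1.2521.
s1 - s2 = 1.2521 * 2.4363 = 3.0504 m.

3.0504


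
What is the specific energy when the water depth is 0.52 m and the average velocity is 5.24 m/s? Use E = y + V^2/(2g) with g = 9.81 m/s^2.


Specific energy E = y + V^2/(2g).
Velocity head = V^2/(2g) = 5.24^2 / (2*9.81) = 27.4576 / 19.62 = 1.3995 m.
E = 0.52 + 1.3995 = 1.9195 m.

1.9195


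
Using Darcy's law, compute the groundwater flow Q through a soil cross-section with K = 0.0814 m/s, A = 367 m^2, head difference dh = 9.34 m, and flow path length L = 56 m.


Darcy's law: Q = K * A * i, where i = dh/L.
Hydraulic gradient i = 9.34 / 56 = 0.166786.
Q = 0.0814 * 367 * 0.166786
  = 4.9825 m^3/s.

4.9825


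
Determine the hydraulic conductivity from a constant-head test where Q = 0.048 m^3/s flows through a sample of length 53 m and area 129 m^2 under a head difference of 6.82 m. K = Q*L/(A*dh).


From K = Q*L / (A*dh):
Numerator: Q*L = 0.048 * 53 = 2.544.
Denominator: A*dh = 129 * 6.82 = 879.78.
K = 2.544 / 879.78 = 0.002892 m/s.

0.002892


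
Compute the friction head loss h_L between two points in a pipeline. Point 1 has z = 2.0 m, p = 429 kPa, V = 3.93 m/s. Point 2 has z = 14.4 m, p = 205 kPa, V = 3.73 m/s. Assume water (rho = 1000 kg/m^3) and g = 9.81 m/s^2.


Total head at each section: H = z + p/(rho*g) + V^2/(2g).
H1 = 2.0 + 429*1000/(1000*9.81) + 3.93^2/(2*9.81)
   = 2.0 + 43.731 + 0.7872
   = 46.518 m.
H2 = 14.4 + 205*1000/(1000*9.81) + 3.73^2/(2*9.81)
   = 14.4 + 20.897 + 0.7091
   = 36.006 m.
h_L = H1 - H2 = 46.518 - 36.006 = 10.512 m.

10.512


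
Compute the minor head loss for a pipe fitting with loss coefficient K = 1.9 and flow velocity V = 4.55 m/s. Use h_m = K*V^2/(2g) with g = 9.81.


Minor loss formula: h_m = K * V^2/(2g).
V^2 = 4.55^2 = 20.7025.
V^2/(2g) = 20.7025 / 19.62 = 1.0552 m.
h_m = 1.9 * 1.0552 = 2.0048 m.

2.0048


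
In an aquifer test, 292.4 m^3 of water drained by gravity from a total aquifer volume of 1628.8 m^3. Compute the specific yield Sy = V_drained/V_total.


Specific yield Sy = Volume drained / Total volume.
Sy = 292.4 / 1628.8
   = 0.1795.

0.1795


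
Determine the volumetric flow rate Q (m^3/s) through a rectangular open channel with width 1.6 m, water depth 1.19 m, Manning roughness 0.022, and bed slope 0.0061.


For a rectangular channel, the cross-sectional area A = b * y = 1.6 * 1.19 = 1.9 m^2.
The wetted perimeter P = b + 2y = 1.6 + 2*1.19 = 3.98 m.
Hydraulic radius R = A/P = 1.9/3.98 = 0.4784 m.
Velocity V = (1/n)*R^(2/3)*S^(1/2) = (1/0.022)*0.4784^(2/3)*0.0061^(1/2) = 2.1715 m/s.
Discharge Q = A * V = 1.9 * 2.1715 = 4.135 m^3/s.

4.135


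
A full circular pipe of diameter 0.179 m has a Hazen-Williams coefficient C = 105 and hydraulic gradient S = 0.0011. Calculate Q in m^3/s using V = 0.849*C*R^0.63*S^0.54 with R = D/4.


For a full circular pipe, R = D/4 = 0.179/4 = 0.0447 m.
V = 0.849 * 105 * 0.0447^0.63 * 0.0011^0.54
  = 0.849 * 105 * 0.141254 * 0.025255
  = 0.318 m/s.
Pipe area A = pi*D^2/4 = pi*0.179^2/4 = 0.0252 m^2.
Q = A * V = 0.0252 * 0.318 = 0.008 m^3/s.

0.008


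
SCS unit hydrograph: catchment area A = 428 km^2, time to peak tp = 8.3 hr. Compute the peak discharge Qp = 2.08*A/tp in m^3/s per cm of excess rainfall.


SCS formula: Qp = 2.08 * A / tp.
Qp = 2.08 * 428 / 8.3
   = 890.24 / 8.3
   = 107.26 m^3/s per cm.

107.26


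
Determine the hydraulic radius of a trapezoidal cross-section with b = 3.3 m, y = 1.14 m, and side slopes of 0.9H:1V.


For a trapezoidal section with side slope z:
A = (b + z*y)*y = (3.3 + 0.9*1.14)*1.14 = 4.932 m^2.
P = b + 2*y*sqrt(1 + z^2) = 3.3 + 2*1.14*sqrt(1 + 0.9^2) = 6.367 m.
R = A/P = 4.932 / 6.367 = 0.7745 m.

0.7745


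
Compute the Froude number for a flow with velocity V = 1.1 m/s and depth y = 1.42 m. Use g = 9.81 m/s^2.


The Froude number is defined as Fr = V / sqrt(g*y).
g*y = 9.81 * 1.42 = 13.9302.
sqrt(g*y) = sqrt(13.9302) = 3.7323.
Fr = 1.1 / 3.7323 = 0.2947.

0.2947


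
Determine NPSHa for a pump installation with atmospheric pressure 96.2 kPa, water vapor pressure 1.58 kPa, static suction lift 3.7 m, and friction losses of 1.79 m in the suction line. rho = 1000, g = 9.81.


NPSHa = p_atm/(rho*g) - z_s - hf_s - p_vap/(rho*g).
p_atm/(rho*g) = 96.2*1000 / (1000*9.81) = 9.806 m.
p_vap/(rho*g) = 1.58*1000 / (1000*9.81) = 0.161 m.
NPSHa = 9.806 - 3.7 - 1.79 - 0.161
      = 4.16 m.

4.16


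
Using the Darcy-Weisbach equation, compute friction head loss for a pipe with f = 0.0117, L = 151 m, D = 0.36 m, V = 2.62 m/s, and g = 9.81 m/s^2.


Darcy-Weisbach equation: h_f = f * (L/D) * V^2/(2g).
f * L/D = 0.0117 * 151/0.36 = 4.9075.
V^2/(2g) = 2.62^2 / (2*9.81) = 6.8644 / 19.62 = 0.3499 m.
h_f = 4.9075 * 0.3499 = 1.717 m.

1.717


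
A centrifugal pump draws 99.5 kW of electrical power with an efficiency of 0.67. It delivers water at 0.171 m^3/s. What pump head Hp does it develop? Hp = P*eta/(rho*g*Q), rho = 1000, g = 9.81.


Pump head formula: Hp = P * eta / (rho * g * Q).
Numerator: P * eta = 99.5 * 1000 * 0.67 = 66665.0 W.
Denominator: rho * g * Q = 1000 * 9.81 * 0.171 = 1677.51.
Hp = 66665.0 / 1677.51 = 39.74 m.

39.74


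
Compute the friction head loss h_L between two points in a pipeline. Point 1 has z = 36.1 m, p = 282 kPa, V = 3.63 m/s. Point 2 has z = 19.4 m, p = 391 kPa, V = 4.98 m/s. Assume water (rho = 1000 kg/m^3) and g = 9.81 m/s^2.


Total head at each section: H = z + p/(rho*g) + V^2/(2g).
H1 = 36.1 + 282*1000/(1000*9.81) + 3.63^2/(2*9.81)
   = 36.1 + 28.746 + 0.6716
   = 65.518 m.
H2 = 19.4 + 391*1000/(1000*9.81) + 4.98^2/(2*9.81)
   = 19.4 + 39.857 + 1.264
   = 60.521 m.
h_L = H1 - H2 = 65.518 - 60.521 = 4.996 m.

4.996


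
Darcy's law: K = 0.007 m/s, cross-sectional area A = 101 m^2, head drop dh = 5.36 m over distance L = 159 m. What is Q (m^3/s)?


Darcy's law: Q = K * A * i, where i = dh/L.
Hydraulic gradient i = 5.36 / 159 = 0.033711.
Q = 0.007 * 101 * 0.033711
  = 0.0238 m^3/s.

0.0238


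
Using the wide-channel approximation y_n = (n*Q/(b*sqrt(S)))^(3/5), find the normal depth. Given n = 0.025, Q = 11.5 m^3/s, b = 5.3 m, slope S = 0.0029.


We use the wide-channel approximation y_n = (n*Q/(b*sqrt(S)))^(3/5).
sqrt(S) = sqrt(0.0029) = 0.053852.
Numerator: n*Q = 0.025 * 11.5 = 0.2875.
Denominator: b*sqrt(S) = 5.3 * 0.053852 = 0.285416.
arg = 1.0073.
y_n = 1.0073^(3/5) = 1.0044 m.

1.0044


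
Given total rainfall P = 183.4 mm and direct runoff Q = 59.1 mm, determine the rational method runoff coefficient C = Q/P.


The runoff coefficient C = runoff depth / rainfall depth.
C = 59.1 / 183.4
  = 0.3222.

0.3222


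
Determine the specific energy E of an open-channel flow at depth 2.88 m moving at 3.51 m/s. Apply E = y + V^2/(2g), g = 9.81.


Specific energy E = y + V^2/(2g).
Velocity head = V^2/(2g) = 3.51^2 / (2*9.81) = 12.3201 / 19.62 = 0.6279 m.
E = 2.88 + 0.6279 = 3.5079 m.

3.5079


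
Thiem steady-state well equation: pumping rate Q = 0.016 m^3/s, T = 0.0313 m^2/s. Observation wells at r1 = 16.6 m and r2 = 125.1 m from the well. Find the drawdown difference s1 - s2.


Thiem equation: s1 - s2 = Q/(2*pi*T) * ln(r2/r1).
ln(r2/r1) = ln(125.1/16.6) = 2.0197.
Q/(2*pi*T) = 0.016 / (2*pi*0.0313) = 0.016 / 0.1967 = 0.0814.
s1 - s2 = 0.0814 * 2.0197 = 0.1643 m.

0.1643


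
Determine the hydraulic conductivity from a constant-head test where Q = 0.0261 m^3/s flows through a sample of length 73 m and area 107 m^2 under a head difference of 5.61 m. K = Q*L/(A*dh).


From K = Q*L / (A*dh):
Numerator: Q*L = 0.0261 * 73 = 1.9053.
Denominator: A*dh = 107 * 5.61 = 600.27.
K = 1.9053 / 600.27 = 0.003174 m/s.

0.003174


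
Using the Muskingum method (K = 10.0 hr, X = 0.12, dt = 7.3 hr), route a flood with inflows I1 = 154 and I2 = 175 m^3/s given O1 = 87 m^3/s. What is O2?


Muskingum coefficients:
denom = 2*K*(1-X) + dt = 2*10.0*(1-0.12) + 7.3 = 24.9.
C0 = (dt - 2*K*X)/denom = (7.3 - 2*10.0*0.12)/24.9 = 0.1968.
C1 = (dt + 2*K*X)/denom = (7.3 + 2*10.0*0.12)/24.9 = 0.3896.
C2 = (2*K*(1-X) - dt)/denom = 0.4137.
O2 = C0*I2 + C1*I1 + C2*O1
   = 0.1968*175 + 0.3896*154 + 0.4137*87
   = 130.42 m^3/s.

130.42


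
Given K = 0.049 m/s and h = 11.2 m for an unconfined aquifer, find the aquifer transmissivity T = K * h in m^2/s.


Transmissivity is defined as T = K * h.
T = 0.049 * 11.2
  = 0.5488 m^2/s.

0.5488


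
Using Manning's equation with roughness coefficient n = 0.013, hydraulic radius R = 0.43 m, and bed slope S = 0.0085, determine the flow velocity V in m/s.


Manning's equation gives V = (1/n) * R^(2/3) * S^(1/2).
First, compute R^(2/3) = 0.43^(2/3) = 0.5697.
Next, S^(1/2) = 0.0085^(1/2) = 0.092195.
Then 1/n = 1/0.013 = 76.92.
V = 76.92 * 0.5697 * 0.092195 = 4.0403 m/s.

4.0403


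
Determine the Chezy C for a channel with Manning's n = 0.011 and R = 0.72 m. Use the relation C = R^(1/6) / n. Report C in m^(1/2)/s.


The Chezy coefficient relates to Manning's n through C = R^(1/6) / n.
R^(1/6) = 0.72^(1/6) = 0.946721.
C = 0.946721 / 0.011 = 86.07 m^(1/2)/s.

86.07


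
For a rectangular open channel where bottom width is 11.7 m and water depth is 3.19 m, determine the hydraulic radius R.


For a rectangular section:
Flow area A = b * y = 11.7 * 3.19 = 37.32 m^2.
Wetted perimeter P = b + 2y = 11.7 + 2*3.19 = 18.08 m.
Hydraulic radius R = A/P = 37.32 / 18.08 = 2.0643 m.

2.0643


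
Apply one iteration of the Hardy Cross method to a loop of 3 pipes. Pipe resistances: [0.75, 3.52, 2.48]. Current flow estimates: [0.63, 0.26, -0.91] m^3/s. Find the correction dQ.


Numerator terms (r*Q*|Q|): 0.75*0.63*|0.63| = 0.2977; 3.52*0.26*|0.26| = 0.238; 2.48*-0.91*|-0.91| = -2.0537.
Sum of numerator = -1.5181.
Denominator terms (r*|Q|): 0.75*|0.63| = 0.4725; 3.52*|0.26| = 0.9152; 2.48*|-0.91| = 2.2568.
2 * sum of denominator = 2 * 3.6445 = 7.289.
dQ = --1.5181 / 7.289 = 0.2083 m^3/s.

0.2083


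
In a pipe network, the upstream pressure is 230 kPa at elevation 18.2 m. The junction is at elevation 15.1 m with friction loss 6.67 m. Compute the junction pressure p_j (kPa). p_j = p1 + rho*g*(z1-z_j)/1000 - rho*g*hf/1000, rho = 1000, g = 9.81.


Junction pressure: p_j = p1 + rho*g*(z1 - z_j)/1000 - rho*g*hf/1000.
Elevation term = 1000*9.81*(18.2 - 15.1)/1000 = 30.411 kPa.
Friction term = 1000*9.81*6.67/1000 = 65.433 kPa.
p_j = 230 + 30.411 - 65.433 = 194.98 kPa.

194.98


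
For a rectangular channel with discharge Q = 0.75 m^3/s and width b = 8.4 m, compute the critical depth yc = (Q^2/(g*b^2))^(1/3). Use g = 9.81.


Using yc = (Q^2 / (g * b^2))^(1/3):
Q^2 = 0.75^2 = 0.56.
g * b^2 = 9.81 * 8.4^2 = 9.81 * 70.56 = 692.19.
Q^2 / (g*b^2) = 0.56 / 692.19 = 0.0008.
yc = 0.0008^(1/3) = 0.0933 m.

0.0933


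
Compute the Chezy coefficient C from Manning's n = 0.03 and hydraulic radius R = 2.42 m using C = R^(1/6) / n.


The Chezy coefficient relates to Manning's n through C = R^(1/6) / n.
R^(1/6) = 2.42^(1/6) = 1.158695.
C = 1.158695 / 0.03 = 38.62 m^(1/2)/s.

38.62


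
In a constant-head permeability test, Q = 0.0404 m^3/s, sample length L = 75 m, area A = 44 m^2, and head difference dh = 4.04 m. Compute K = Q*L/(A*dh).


From K = Q*L / (A*dh):
Numerator: Q*L = 0.0404 * 75 = 3.03.
Denominator: A*dh = 44 * 4.04 = 177.76.
K = 3.03 / 177.76 = 0.017045 m/s.

0.017045


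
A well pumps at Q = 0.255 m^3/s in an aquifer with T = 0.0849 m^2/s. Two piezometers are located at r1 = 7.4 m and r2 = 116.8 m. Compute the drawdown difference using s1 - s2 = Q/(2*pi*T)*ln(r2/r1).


Thiem equation: s1 - s2 = Q/(2*pi*T) * ln(r2/r1).
ln(r2/r1) = ln(116.8/7.4) = 2.759.
Q/(2*pi*T) = 0.255 / (2*pi*0.0849) = 0.255 / 0.5334 = 0.478.
s1 - s2 = 0.478 * 2.759 = 1.3189 m.

1.3189
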